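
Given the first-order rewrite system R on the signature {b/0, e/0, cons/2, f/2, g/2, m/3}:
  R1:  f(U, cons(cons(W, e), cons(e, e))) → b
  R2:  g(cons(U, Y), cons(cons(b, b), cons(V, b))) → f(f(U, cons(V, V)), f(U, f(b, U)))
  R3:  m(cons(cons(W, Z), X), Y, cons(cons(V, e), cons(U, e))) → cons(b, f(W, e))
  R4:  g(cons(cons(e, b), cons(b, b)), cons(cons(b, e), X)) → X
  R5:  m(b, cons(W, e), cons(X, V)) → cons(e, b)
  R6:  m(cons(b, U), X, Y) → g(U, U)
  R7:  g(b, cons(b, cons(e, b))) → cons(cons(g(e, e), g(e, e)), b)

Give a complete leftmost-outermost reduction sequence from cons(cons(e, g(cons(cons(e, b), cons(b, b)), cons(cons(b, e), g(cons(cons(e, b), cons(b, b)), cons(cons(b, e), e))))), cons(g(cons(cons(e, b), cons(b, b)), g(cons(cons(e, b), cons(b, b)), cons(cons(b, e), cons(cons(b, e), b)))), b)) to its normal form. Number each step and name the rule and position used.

cons(cons(e, e), cons(b, b))

1. cons(cons(e, g(cons(cons(e, b), cons(b, b)), cons(cons(b, e), g(cons(cons(e, b), cons(b, b)), cons(cons(b, e), e))))), cons(g(cons(cons(e, b), cons(b, b)), g(cons(cons(e, b), cons(b, b)), cons(cons(b, e), cons(cons(b, e), b)))), b))  →  cons(cons(e, g(cons(cons(e, b), cons(b, b)), cons(cons(b, e), e))), cons(g(cons(cons(e, b), cons(b, b)), g(cons(cons(e, b), cons(b, b)), cons(cons(b, e), cons(cons(b, e), b)))), b))   [R4 at 1.2]
2. cons(cons(e, g(cons(cons(e, b), cons(b, b)), cons(cons(b, e), e))), cons(g(cons(cons(e, b), cons(b, b)), g(cons(cons(e, b), cons(b, b)), cons(cons(b, e), cons(cons(b, e), b)))), b))  →  cons(cons(e, e), cons(g(cons(cons(e, b), cons(b, b)), g(cons(cons(e, b), cons(b, b)), cons(cons(b, e), cons(cons(b, e), b)))), b))   [R4 at 1.2]
3. cons(cons(e, e), cons(g(cons(cons(e, b), cons(b, b)), g(cons(cons(e, b), cons(b, b)), cons(cons(b, e), cons(cons(b, e), b)))), b))  →  cons(cons(e, e), cons(g(cons(cons(e, b), cons(b, b)), cons(cons(b, e), b)), b))   [R4 at 2.1.2]
4. cons(cons(e, e), cons(g(cons(cons(e, b), cons(b, b)), cons(cons(b, e), b)), b))  →  cons(cons(e, e), cons(b, b))   [R4 at 2.1]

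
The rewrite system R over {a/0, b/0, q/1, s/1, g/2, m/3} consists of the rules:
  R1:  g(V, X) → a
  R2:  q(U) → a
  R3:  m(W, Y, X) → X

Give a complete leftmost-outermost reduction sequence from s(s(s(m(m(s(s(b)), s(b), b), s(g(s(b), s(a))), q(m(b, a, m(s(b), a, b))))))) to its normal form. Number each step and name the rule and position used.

1. s(s(s(m(m(s(s(b)), s(b), b), s(g(s(b), s(a))), q(m(b, a, m(s(b), a, b)))))))  →  s(s(s(q(m(b, a, m(s(b), a, b))))))   [R3 at 1.1.1]
2. s(s(s(q(m(b, a, m(s(b), a, b))))))  →  s(s(s(a)))   [R2 at 1.1.1]

s(s(s(a)))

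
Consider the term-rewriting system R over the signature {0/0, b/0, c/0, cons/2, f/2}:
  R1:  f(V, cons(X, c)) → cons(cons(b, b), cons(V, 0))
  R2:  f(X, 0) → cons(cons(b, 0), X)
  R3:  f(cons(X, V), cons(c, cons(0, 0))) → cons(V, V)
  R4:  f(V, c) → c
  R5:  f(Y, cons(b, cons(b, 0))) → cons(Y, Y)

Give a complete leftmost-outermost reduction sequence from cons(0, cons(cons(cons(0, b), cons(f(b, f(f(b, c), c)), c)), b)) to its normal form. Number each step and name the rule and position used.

cons(0, cons(cons(cons(0, b), cons(c, c)), b))

1. cons(0, cons(cons(cons(0, b), cons(f(b, f(f(b, c), c)), c)), b))  →  cons(0, cons(cons(cons(0, b), cons(f(b, c), c)), b))   [R4 at 2.1.2.1.2]
2. cons(0, cons(cons(cons(0, b), cons(f(b, c), c)), b))  →  cons(0, cons(cons(cons(0, b), cons(c, c)), b))   [R4 at 2.1.2.1]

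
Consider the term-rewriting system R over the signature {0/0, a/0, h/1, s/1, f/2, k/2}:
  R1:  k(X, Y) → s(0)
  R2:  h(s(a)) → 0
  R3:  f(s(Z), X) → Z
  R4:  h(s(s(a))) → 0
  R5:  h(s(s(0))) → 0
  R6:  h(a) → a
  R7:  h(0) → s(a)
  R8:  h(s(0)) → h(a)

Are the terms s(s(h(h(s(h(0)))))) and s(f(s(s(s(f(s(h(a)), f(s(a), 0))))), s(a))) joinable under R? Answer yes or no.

Reduce t₁ = s(s(h(h(s(h(0)))))):
1. s(s(h(h(s(h(0))))))  →  s(s(h(h(s(s(a))))))   [R7 at 1.1.1.1.1]
2. s(s(h(h(s(s(a))))))  →  s(s(h(0)))   [R4 at 1.1.1]
3. s(s(h(0)))  →  s(s(s(a)))   [R7 at 1.1]

Reduce t₂ = s(f(s(s(s(f(s(h(a)), f(s(a), 0))))), s(a))):
1. s(f(s(s(s(f(s(h(a)), f(s(a), 0))))), s(a)))  →  s(s(s(f(s(h(a)), f(s(a), 0)))))   [R3 at 1]
2. s(s(s(f(s(h(a)), f(s(a), 0)))))  →  s(s(s(h(a))))   [R3 at 1.1.1]
3. s(s(s(h(a))))  →  s(s(s(a)))   [R6 at 1.1.1]

yes — NF(t₁) = s(s(s(a))), NF(t₂) = s(s(s(a)))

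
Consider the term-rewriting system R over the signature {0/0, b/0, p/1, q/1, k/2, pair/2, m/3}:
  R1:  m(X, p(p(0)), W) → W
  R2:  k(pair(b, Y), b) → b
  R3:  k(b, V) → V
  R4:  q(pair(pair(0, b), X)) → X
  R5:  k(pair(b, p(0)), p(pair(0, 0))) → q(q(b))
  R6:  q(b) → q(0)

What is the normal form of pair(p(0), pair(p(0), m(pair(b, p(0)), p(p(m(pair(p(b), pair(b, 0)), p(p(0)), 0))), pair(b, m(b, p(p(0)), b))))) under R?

1. pair(p(0), pair(p(0), m(pair(b, p(0)), p(p(m(pair(p(b), pair(b, 0)), p(p(0)), 0))), pair(b, m(b, p(p(0)), b)))))  →  pair(p(0), pair(p(0), m(pair(b, p(0)), p(p(0)), pair(b, m(b, p(p(0)), b)))))   [R1 at 2.2.2.1.1]
2. pair(p(0), pair(p(0), m(pair(b, p(0)), p(p(0)), pair(b, m(b, p(p(0)), b)))))  →  pair(p(0), pair(p(0), pair(b, m(b, p(p(0)), b))))   [R1 at 2.2]
3. pair(p(0), pair(p(0), pair(b, m(b, p(p(0)), b))))  →  pair(p(0), pair(p(0), pair(b, b)))   [R1 at 2.2.2]

pair(p(0), pair(p(0), pair(b, b)))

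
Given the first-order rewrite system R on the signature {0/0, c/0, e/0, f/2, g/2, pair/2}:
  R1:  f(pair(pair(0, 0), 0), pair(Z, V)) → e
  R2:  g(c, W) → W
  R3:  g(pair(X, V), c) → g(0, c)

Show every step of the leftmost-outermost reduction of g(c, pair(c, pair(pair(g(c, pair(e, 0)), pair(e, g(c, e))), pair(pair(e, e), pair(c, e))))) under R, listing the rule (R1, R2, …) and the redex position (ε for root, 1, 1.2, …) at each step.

pair(c, pair(pair(pair(e, 0), pair(e, e)), pair(pair(e, e), pair(c, e))))

1. g(c, pair(c, pair(pair(g(c, pair(e, 0)), pair(e, g(c, e))), pair(pair(e, e), pair(c, e)))))  →  pair(c, pair(pair(g(c, pair(e, 0)), pair(e, g(c, e))), pair(pair(e, e), pair(c, e))))   [R2 at ε]
2. pair(c, pair(pair(g(c, pair(e, 0)), pair(e, g(c, e))), pair(pair(e, e), pair(c, e))))  →  pair(c, pair(pair(pair(e, 0), pair(e, g(c, e))), pair(pair(e, e), pair(c, e))))   [R2 at 2.1.1]
3. pair(c, pair(pair(pair(e, 0), pair(e, g(c, e))), pair(pair(e, e), pair(c, e))))  →  pair(c, pair(pair(pair(e, 0), pair(e, e)), pair(pair(e, e), pair(c, e))))   [R2 at 2.1.2.2]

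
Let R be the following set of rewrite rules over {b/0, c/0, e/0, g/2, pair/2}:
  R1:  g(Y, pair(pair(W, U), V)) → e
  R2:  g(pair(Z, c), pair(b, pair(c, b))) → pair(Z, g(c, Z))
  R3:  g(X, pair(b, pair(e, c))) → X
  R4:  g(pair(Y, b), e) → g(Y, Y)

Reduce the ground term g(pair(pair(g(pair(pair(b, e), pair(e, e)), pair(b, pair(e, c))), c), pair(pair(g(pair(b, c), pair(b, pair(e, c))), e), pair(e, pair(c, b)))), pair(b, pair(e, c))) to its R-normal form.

1. g(pair(pair(g(pair(pair(b, e), pair(e, e)), pair(b, pair(e, c))), c), pair(pair(g(pair(b, c), pair(b, pair(e, c))), e), pair(e, pair(c, b)))), pair(b, pair(e, c)))  →  pair(pair(g(pair(pair(b, e), pair(e, e)), pair(b, pair(e, c))), c), pair(pair(g(pair(b, c), pair(b, pair(e, c))), e), pair(e, pair(c, b))))   [R3 at ε]
2. pair(pair(g(pair(pair(b, e), pair(e, e)), pair(b, pair(e, c))), c), pair(pair(g(pair(b, c), pair(b, pair(e, c))), e), pair(e, pair(c, b))))  →  pair(pair(pair(pair(b, e), pair(e, e)), c), pair(pair(g(pair(b, c), pair(b, pair(e, c))), e), pair(e, pair(c, b))))   [R3 at 1.1]
3. pair(pair(pair(pair(b, e), pair(e, e)), c), pair(pair(g(pair(b, c), pair(b, pair(e, c))), e), pair(e, pair(c, b))))  →  pair(pair(pair(pair(b, e), pair(e, e)), c), pair(pair(pair(b, c), e), pair(e, pair(c, b))))   [R3 at 2.1.1]

pair(pair(pair(pair(b, e), pair(e, e)), c), pair(pair(pair(b, c), e), pair(e, pair(c, b))))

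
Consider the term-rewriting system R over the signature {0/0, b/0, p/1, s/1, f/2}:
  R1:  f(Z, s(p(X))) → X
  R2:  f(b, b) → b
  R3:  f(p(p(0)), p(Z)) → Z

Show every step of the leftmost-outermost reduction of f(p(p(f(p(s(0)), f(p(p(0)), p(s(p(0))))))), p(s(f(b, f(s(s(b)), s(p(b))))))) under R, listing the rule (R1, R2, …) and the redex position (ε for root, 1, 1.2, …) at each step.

s(b)

1. f(p(p(f(p(s(0)), f(p(p(0)), p(s(p(0))))))), p(s(f(b, f(s(s(b)), s(p(b)))))))  →  f(p(p(f(p(s(0)), s(p(0))))), p(s(f(b, f(s(s(b)), s(p(b)))))))   [R3 at 1.1.1.2]
2. f(p(p(f(p(s(0)), s(p(0))))), p(s(f(b, f(s(s(b)), s(p(b)))))))  →  f(p(p(0)), p(s(f(b, f(s(s(b)), s(p(b)))))))   [R1 at 1.1.1]
3. f(p(p(0)), p(s(f(b, f(s(s(b)), s(p(b)))))))  →  s(f(b, f(s(s(b)), s(p(b)))))   [R3 at ε]
4. s(f(b, f(s(s(b)), s(p(b)))))  →  s(f(b, b))   [R1 at 1.2]
5. s(f(b, b))  →  s(b)   [R2 at 1]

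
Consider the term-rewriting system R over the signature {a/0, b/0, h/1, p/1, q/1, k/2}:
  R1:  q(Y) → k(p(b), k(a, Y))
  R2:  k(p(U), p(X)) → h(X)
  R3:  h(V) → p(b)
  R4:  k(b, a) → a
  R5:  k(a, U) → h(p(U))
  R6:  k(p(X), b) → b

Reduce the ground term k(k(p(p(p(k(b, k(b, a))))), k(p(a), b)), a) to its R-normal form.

1. k(k(p(p(p(k(b, k(b, a))))), k(p(a), b)), a)  →  k(k(p(p(p(k(b, a)))), k(p(a), b)), a)   [R4 at 1.1.1.1.1.2]
2. k(k(p(p(p(k(b, a)))), k(p(a), b)), a)  →  k(k(p(p(p(a))), k(p(a), b)), a)   [R4 at 1.1.1.1.1]
3. k(k(p(p(p(a))), k(p(a), b)), a)  →  k(k(p(p(p(a))), b), a)   [R6 at 1.2]
4. k(k(p(p(p(a))), b), a)  →  k(b, a)   [R6 at 1]
5. k(b, a)  →  a   [R4 at ε]

a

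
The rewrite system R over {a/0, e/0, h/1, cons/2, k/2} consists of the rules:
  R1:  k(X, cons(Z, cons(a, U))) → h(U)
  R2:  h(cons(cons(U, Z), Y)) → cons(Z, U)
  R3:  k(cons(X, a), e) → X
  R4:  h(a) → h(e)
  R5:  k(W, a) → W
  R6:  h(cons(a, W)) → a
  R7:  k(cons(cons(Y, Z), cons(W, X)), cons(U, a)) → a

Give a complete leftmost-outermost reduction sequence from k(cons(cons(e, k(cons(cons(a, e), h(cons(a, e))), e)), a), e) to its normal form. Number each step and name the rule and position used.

cons(e, cons(a, e))

1. k(cons(cons(e, k(cons(cons(a, e), h(cons(a, e))), e)), a), e)  →  cons(e, k(cons(cons(a, e), h(cons(a, e))), e))   [R3 at ε]
2. cons(e, k(cons(cons(a, e), h(cons(a, e))), e))  →  cons(e, k(cons(cons(a, e), a), e))   [R6 at 2.1.2]
3. cons(e, k(cons(cons(a, e), a), e))  →  cons(e, cons(a, e))   [R3 at 2]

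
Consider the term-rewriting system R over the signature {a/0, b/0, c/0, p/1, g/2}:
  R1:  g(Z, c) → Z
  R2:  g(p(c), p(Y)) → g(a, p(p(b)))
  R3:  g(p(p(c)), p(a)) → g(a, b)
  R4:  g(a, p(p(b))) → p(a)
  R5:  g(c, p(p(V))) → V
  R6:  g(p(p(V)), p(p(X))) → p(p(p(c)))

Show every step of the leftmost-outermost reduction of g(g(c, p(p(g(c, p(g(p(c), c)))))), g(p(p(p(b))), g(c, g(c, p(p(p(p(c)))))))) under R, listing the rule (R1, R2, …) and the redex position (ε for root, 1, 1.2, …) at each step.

p(b)

1. g(g(c, p(p(g(c, p(g(p(c), c)))))), g(p(p(p(b))), g(c, g(c, p(p(p(p(c))))))))  →  g(g(c, p(g(p(c), c))), g(p(p(p(b))), g(c, g(c, p(p(p(p(c))))))))   [R5 at 1]
2. g(g(c, p(g(p(c), c))), g(p(p(p(b))), g(c, g(c, p(p(p(p(c))))))))  →  g(g(c, p(p(c))), g(p(p(p(b))), g(c, g(c, p(p(p(p(c))))))))   [R1 at 1.2.1]
3. g(g(c, p(p(c))), g(p(p(p(b))), g(c, g(c, p(p(p(p(c))))))))  →  g(c, g(p(p(p(b))), g(c, g(c, p(p(p(p(c))))))))   [R5 at 1]
4. g(c, g(p(p(p(b))), g(c, g(c, p(p(p(p(c))))))))  →  g(c, g(p(p(p(b))), g(c, p(p(c)))))   [R5 at 2.2.2]
5. g(c, g(p(p(p(b))), g(c, p(p(c)))))  →  g(c, g(p(p(p(b))), c))   [R5 at 2.2]
6. g(c, g(p(p(p(b))), c))  →  g(c, p(p(p(b))))   [R1 at 2]
7. g(c, p(p(p(b))))  →  p(b)   [R5 at ε]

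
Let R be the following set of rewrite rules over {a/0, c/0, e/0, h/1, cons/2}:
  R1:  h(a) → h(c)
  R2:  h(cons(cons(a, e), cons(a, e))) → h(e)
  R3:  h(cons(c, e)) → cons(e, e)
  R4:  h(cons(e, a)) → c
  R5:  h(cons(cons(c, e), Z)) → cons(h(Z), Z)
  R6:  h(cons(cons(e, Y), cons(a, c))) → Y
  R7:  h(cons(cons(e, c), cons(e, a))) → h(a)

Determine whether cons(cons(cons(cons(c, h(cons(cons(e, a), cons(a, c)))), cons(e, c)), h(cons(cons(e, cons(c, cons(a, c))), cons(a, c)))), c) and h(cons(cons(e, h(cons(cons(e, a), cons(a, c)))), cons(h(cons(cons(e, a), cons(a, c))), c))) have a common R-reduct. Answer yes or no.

Reduce t₁ = cons(cons(cons(cons(c, h(cons(cons(e, a), cons(a, c)))), cons(e, c)), h(cons(cons(e, cons(c, cons(a, c))), cons(a, c)))), c):
1. cons(cons(cons(cons(c, h(cons(cons(e, a), cons(a, c)))), cons(e, c)), h(cons(cons(e, cons(c, cons(a, c))), cons(a, c)))), c)  →  cons(cons(cons(cons(c, a), cons(e, c)), h(cons(cons(e, cons(c, cons(a, c))), cons(a, c)))), c)   [R6 at 1.1.1.2]
2. cons(cons(cons(cons(c, a), cons(e, c)), h(cons(cons(e, cons(c, cons(a, c))), cons(a, c)))), c)  →  cons(cons(cons(cons(c, a), cons(e, c)), cons(c, cons(a, c))), c)   [R6 at 1.2]

Reduce t₂ = h(cons(cons(e, h(cons(cons(e, a), cons(a, c)))), cons(h(cons(cons(e, a), cons(a, c))), c))):
1. h(cons(cons(e, h(cons(cons(e, a), cons(a, c)))), cons(h(cons(cons(e, a), cons(a, c))), c)))  →  h(cons(cons(e, a), cons(h(cons(cons(e, a), cons(a, c))), c)))   [R6 at 1.1.2]
2. h(cons(cons(e, a), cons(h(cons(cons(e, a), cons(a, c))), c)))  →  h(cons(cons(e, a), cons(a, c)))   [R6 at 1.2.1]
3. h(cons(cons(e, a), cons(a, c)))  →  a   [R6 at ε]

no — NF(t₁) = cons(cons(cons(cons(c, a), cons(e, c)), cons(c, cons(a, c))), c), NF(t₂) = a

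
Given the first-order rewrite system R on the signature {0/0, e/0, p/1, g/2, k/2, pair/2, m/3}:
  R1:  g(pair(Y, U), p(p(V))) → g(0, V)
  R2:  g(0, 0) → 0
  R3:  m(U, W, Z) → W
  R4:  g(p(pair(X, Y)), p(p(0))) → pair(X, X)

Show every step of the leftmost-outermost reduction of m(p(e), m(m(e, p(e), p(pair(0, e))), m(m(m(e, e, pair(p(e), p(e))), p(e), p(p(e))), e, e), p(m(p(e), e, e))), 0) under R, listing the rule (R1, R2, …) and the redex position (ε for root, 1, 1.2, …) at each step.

e

1. m(p(e), m(m(e, p(e), p(pair(0, e))), m(m(m(e, e, pair(p(e), p(e))), p(e), p(p(e))), e, e), p(m(p(e), e, e))), 0)  →  m(m(e, p(e), p(pair(0, e))), m(m(m(e, e, pair(p(e), p(e))), p(e), p(p(e))), e, e), p(m(p(e), e, e)))   [R3 at ε]
2. m(m(e, p(e), p(pair(0, e))), m(m(m(e, e, pair(p(e), p(e))), p(e), p(p(e))), e, e), p(m(p(e), e, e)))  →  m(m(m(e, e, pair(p(e), p(e))), p(e), p(p(e))), e, e)   [R3 at ε]
3. m(m(m(e, e, pair(p(e), p(e))), p(e), p(p(e))), e, e)  →  e   [R3 at ε]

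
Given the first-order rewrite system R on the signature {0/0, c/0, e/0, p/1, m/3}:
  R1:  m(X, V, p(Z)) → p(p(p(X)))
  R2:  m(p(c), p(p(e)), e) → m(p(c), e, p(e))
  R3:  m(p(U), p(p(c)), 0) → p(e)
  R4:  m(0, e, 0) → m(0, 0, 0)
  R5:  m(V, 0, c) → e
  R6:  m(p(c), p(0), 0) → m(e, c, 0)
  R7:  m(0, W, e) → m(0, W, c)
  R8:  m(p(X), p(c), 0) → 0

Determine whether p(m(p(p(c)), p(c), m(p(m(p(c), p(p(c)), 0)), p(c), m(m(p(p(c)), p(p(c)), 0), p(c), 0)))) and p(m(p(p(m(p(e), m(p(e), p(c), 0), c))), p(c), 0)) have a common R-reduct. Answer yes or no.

yes — NF(t₁) = p(0), NF(t₂) = p(0)

Reduce t₁ = p(m(p(p(c)), p(c), m(p(m(p(c), p(p(c)), 0)), p(c), m(m(p(p(c)), p(p(c)), 0), p(c), 0)))):
1. p(m(p(p(c)), p(c), m(p(m(p(c), p(p(c)), 0)), p(c), m(m(p(p(c)), p(p(c)), 0), p(c), 0))))  →  p(m(p(p(c)), p(c), m(p(p(e)), p(c), m(m(p(p(c)), p(p(c)), 0), p(c), 0))))   [R3 at 1.3.1.1]
2. p(m(p(p(c)), p(c), m(p(p(e)), p(c), m(m(p(p(c)), p(p(c)), 0), p(c), 0))))  →  p(m(p(p(c)), p(c), m(p(p(e)), p(c), m(p(e), p(c), 0))))   [R3 at 1.3.3.1]
3. p(m(p(p(c)), p(c), m(p(p(e)), p(c), m(p(e), p(c), 0))))  →  p(m(p(p(c)), p(c), m(p(p(e)), p(c), 0)))   [R8 at 1.3.3]
4. p(m(p(p(c)), p(c), m(p(p(e)), p(c), 0)))  →  p(m(p(p(c)), p(c), 0))   [R8 at 1.3]
5. p(m(p(p(c)), p(c), 0))  →  p(0)   [R8 at 1]

Reduce t₂ = p(m(p(p(m(p(e), m(p(e), p(c), 0), c))), p(c), 0)):
1. p(m(p(p(m(p(e), m(p(e), p(c), 0), c))), p(c), 0))  →  p(0)   [R8 at 1]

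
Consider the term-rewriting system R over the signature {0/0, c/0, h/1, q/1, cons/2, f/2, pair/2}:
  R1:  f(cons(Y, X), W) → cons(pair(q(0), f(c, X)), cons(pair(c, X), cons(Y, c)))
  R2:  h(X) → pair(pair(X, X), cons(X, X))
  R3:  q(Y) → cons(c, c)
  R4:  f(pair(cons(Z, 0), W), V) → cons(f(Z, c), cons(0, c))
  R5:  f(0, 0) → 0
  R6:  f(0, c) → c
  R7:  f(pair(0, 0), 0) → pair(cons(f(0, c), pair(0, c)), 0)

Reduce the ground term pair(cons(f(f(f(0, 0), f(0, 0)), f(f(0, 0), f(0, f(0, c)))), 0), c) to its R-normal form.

1. pair(cons(f(f(f(0, 0), f(0, 0)), f(f(0, 0), f(0, f(0, c)))), 0), c)  →  pair(cons(f(f(0, f(0, 0)), f(f(0, 0), f(0, f(0, c)))), 0), c)   [R5 at 1.1.1.1]
2. pair(cons(f(f(0, f(0, 0)), f(f(0, 0), f(0, f(0, c)))), 0), c)  →  pair(cons(f(f(0, 0), f(f(0, 0), f(0, f(0, c)))), 0), c)   [R5 at 1.1.1.2]
3. pair(cons(f(f(0, 0), f(f(0, 0), f(0, f(0, c)))), 0), c)  →  pair(cons(f(0, f(f(0, 0), f(0, f(0, c)))), 0), c)   [R5 at 1.1.1]
4. pair(cons(f(0, f(f(0, 0), f(0, f(0, c)))), 0), c)  →  pair(cons(f(0, f(0, f(0, f(0, c)))), 0), c)   [R5 at 1.1.2.1]
5. pair(cons(f(0, f(0, f(0, f(0, c)))), 0), c)  →  pair(cons(f(0, f(0, f(0, c))), 0), c)   [R6 at 1.1.2.2.2]
6. pair(cons(f(0, f(0, f(0, c))), 0), c)  →  pair(cons(f(0, f(0, c)), 0), c)   [R6 at 1.1.2.2]
7. pair(cons(f(0, f(0, c)), 0), c)  →  pair(cons(f(0, c), 0), c)   [R6 at 1.1.2]
8. pair(cons(f(0, c), 0), c)  →  pair(cons(c, 0), c)   [R6 at 1.1]

pair(cons(c, 0), c)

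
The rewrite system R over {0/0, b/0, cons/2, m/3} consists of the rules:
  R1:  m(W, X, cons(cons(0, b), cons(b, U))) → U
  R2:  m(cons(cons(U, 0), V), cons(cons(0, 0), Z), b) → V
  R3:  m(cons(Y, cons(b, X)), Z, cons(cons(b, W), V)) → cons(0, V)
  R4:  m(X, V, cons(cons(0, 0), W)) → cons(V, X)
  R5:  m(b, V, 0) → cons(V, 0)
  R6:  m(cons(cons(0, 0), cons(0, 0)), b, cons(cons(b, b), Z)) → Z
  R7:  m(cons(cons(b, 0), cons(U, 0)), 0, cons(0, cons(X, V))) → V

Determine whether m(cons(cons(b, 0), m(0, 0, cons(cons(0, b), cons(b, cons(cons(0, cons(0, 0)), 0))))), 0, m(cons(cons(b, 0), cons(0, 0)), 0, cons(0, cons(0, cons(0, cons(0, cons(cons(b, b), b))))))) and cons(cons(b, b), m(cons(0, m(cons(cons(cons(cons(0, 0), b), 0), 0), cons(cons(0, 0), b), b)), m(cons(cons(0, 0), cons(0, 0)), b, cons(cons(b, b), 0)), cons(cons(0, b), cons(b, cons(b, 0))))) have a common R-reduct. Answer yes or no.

Reduce t₁ = m(cons(cons(b, 0), m(0, 0, cons(cons(0, b), cons(b, cons(cons(0, cons(0, 0)), 0))))), 0, m(cons(cons(b, 0), cons(0, 0)), 0, cons(0, cons(0, cons(0, cons(0, cons(cons(b, b), b))))))):
1. m(cons(cons(b, 0), m(0, 0, cons(cons(0, b), cons(b, cons(cons(0, cons(0, 0)), 0))))), 0, m(cons(cons(b, 0), cons(0, 0)), 0, cons(0, cons(0, cons(0, cons(0, cons(cons(b, b), b)))))))  →  m(cons(cons(b, 0), cons(cons(0, cons(0, 0)), 0)), 0, m(cons(cons(b, 0), cons(0, 0)), 0, cons(0, cons(0, cons(0, cons(0, cons(cons(b, b), b)))))))   [R1 at 1.2]
2. m(cons(cons(b, 0), cons(cons(0, cons(0, 0)), 0)), 0, m(cons(cons(b, 0), cons(0, 0)), 0, cons(0, cons(0, cons(0, cons(0, cons(cons(b, b), b)))))))  →  m(cons(cons(b, 0), cons(cons(0, cons(0, 0)), 0)), 0, cons(0, cons(0, cons(cons(b, b), b))))   [R7 at 3]
3. m(cons(cons(b, 0), cons(cons(0, cons(0, 0)), 0)), 0, cons(0, cons(0, cons(cons(b, b), b))))  →  cons(cons(b, b), b)   [R7 at ε]

Reduce t₂ = cons(cons(b, b), m(cons(0, m(cons(cons(cons(cons(0, 0), b), 0), 0), cons(cons(0, 0), b), b)), m(cons(cons(0, 0), cons(0, 0)), b, cons(cons(b, b), 0)), cons(cons(0, b), cons(b, cons(b, 0))))):
1. cons(cons(b, b), m(cons(0, m(cons(cons(cons(cons(0, 0), b), 0), 0), cons(cons(0, 0), b), b)), m(cons(cons(0, 0), cons(0, 0)), b, cons(cons(b, b), 0)), cons(cons(0, b), cons(b, cons(b, 0)))))  →  cons(cons(b, b), cons(b, 0))   [R1 at 2]

no — NF(t₁) = cons(cons(b, b), b), NF(t₂) = cons(cons(b, b), cons(b, 0))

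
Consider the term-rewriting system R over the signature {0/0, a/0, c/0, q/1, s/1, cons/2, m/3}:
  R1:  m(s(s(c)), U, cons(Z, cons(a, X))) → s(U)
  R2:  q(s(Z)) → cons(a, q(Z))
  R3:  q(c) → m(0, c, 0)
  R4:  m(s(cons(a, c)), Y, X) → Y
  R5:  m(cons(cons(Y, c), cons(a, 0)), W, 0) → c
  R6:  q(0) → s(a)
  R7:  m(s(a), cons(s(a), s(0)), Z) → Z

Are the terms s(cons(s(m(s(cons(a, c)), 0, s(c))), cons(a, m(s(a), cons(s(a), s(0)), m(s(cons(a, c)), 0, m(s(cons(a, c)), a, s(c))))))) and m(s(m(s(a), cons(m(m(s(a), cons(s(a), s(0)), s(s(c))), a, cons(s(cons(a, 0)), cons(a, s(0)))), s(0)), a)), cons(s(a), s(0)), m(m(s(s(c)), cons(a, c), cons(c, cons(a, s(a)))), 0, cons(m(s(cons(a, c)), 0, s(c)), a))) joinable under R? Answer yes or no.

Reduce t₁ = s(cons(s(m(s(cons(a, c)), 0, s(c))), cons(a, m(s(a), cons(s(a), s(0)), m(s(cons(a, c)), 0, m(s(cons(a, c)), a, s(c))))))):
1. s(cons(s(m(s(cons(a, c)), 0, s(c))), cons(a, m(s(a), cons(s(a), s(0)), m(s(cons(a, c)), 0, m(s(cons(a, c)), a, s(c)))))))  →  s(cons(s(0), cons(a, m(s(a), cons(s(a), s(0)), m(s(cons(a, c)), 0, m(s(cons(a, c)), a, s(c)))))))   [R4 at 1.1.1]
2. s(cons(s(0), cons(a, m(s(a), cons(s(a), s(0)), m(s(cons(a, c)), 0, m(s(cons(a, c)), a, s(c)))))))  →  s(cons(s(0), cons(a, m(s(cons(a, c)), 0, m(s(cons(a, c)), a, s(c))))))   [R7 at 1.2.2]
3. s(cons(s(0), cons(a, m(s(cons(a, c)), 0, m(s(cons(a, c)), a, s(c))))))  →  s(cons(s(0), cons(a, 0)))   [R4 at 1.2.2]

Reduce t₂ = m(s(m(s(a), cons(m(m(s(a), cons(s(a), s(0)), s(s(c))), a, cons(s(cons(a, 0)), cons(a, s(0)))), s(0)), a)), cons(s(a), s(0)), m(m(s(s(c)), cons(a, c), cons(c, cons(a, s(a)))), 0, cons(m(s(cons(a, c)), 0, s(c)), a))):
1. m(s(m(s(a), cons(m(m(s(a), cons(s(a), s(0)), s(s(c))), a, cons(s(cons(a, 0)), cons(a, s(0)))), s(0)), a)), cons(s(a), s(0)), m(m(s(s(c)), cons(a, c), cons(c, cons(a, s(a)))), 0, cons(m(s(cons(a, c)), 0, s(c)), a)))  →  m(s(m(s(a), cons(m(s(s(c)), a, cons(s(cons(a, 0)), cons(a, s(0)))), s(0)), a)), cons(s(a), s(0)), m(m(s(s(c)), cons(a, c), cons(c, cons(a, s(a)))), 0, cons(m(s(cons(a, c)), 0, s(c)), a)))   [R7 at 1.1.2.1.1]
2. m(s(m(s(a), cons(m(s(s(c)), a, cons(s(cons(a, 0)), cons(a, s(0)))), s(0)), a)), cons(s(a), s(0)), m(m(s(s(c)), cons(a, c), cons(c, cons(a, s(a)))), 0, cons(m(s(cons(a, c)), 0, s(c)), a)))  →  m(s(m(s(a), cons(s(a), s(0)), a)), cons(s(a), s(0)), m(m(s(s(c)), cons(a, c), cons(c, cons(a, s(a)))), 0, cons(m(s(cons(a, c)), 0, s(c)), a)))   [R1 at 1.1.2.1]
3. m(s(m(s(a), cons(s(a), s(0)), a)), cons(s(a), s(0)), m(m(s(s(c)), cons(a, c), cons(c, cons(a, s(a)))), 0, cons(m(s(cons(a, c)), 0, s(c)), a)))  →  m(s(a), cons(s(a), s(0)), m(m(s(s(c)), cons(a, c), cons(c, cons(a, s(a)))), 0, cons(m(s(cons(a, c)), 0, s(c)), a)))   [R7 at 1.1]
4. m(s(a), cons(s(a), s(0)), m(m(s(s(c)), cons(a, c), cons(c, cons(a, s(a)))), 0, cons(m(s(cons(a, c)), 0, s(c)), a)))  →  m(m(s(s(c)), cons(a, c), cons(c, cons(a, s(a)))), 0, cons(m(s(cons(a, c)), 0, s(c)), a))   [R7 at ε]
5. m(m(s(s(c)), cons(a, c), cons(c, cons(a, s(a)))), 0, cons(m(s(cons(a, c)), 0, s(c)), a))  →  m(s(cons(a, c)), 0, cons(m(s(cons(a, c)), 0, s(c)), a))   [R1 at 1]
6. m(s(cons(a, c)), 0, cons(m(s(cons(a, c)), 0, s(c)), a))  →  0   [R4 at ε]

no — NF(t₁) = s(cons(s(0), cons(a, 0))), NF(t₂) = 0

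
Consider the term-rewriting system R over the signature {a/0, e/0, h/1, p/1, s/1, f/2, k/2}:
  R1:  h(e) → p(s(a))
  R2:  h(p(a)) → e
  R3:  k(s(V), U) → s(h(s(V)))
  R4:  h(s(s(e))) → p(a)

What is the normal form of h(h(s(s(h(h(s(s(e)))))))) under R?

e

1. h(h(s(s(h(h(s(s(e))))))))  →  h(h(s(s(h(p(a))))))   [R4 at 1.1.1.1.1]
2. h(h(s(s(h(p(a))))))  →  h(h(s(s(e))))   [R2 at 1.1.1.1]
3. h(h(s(s(e))))  →  h(p(a))   [R4 at 1]
4. h(p(a))  →  e   [R2 at ε]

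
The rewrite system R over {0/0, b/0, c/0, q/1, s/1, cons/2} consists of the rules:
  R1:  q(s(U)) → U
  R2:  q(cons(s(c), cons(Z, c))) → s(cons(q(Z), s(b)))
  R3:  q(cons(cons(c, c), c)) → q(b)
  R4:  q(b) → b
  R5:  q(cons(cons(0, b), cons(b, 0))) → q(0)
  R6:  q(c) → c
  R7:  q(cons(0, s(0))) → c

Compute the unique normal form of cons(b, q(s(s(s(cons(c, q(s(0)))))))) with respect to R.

1. cons(b, q(s(s(s(cons(c, q(s(0))))))))  →  cons(b, s(s(cons(c, q(s(0))))))   [R1 at 2]
2. cons(b, s(s(cons(c, q(s(0))))))  →  cons(b, s(s(cons(c, 0))))   [R1 at 2.1.1.2]

cons(b, s(s(cons(c, 0))))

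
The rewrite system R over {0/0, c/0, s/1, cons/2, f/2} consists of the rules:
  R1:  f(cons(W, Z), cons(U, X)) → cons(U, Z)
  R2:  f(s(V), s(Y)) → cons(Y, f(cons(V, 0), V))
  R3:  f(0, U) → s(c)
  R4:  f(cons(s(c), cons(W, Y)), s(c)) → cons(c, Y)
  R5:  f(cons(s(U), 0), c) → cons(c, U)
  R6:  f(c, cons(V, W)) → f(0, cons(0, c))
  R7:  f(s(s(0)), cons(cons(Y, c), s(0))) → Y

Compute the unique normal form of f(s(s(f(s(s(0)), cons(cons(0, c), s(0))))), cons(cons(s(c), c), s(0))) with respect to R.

s(c)

1. f(s(s(f(s(s(0)), cons(cons(0, c), s(0))))), cons(cons(s(c), c), s(0)))  →  f(s(s(0)), cons(cons(s(c), c), s(0)))   [R7 at 1.1.1]
2. f(s(s(0)), cons(cons(s(c), c), s(0)))  →  s(c)   [R7 at ε]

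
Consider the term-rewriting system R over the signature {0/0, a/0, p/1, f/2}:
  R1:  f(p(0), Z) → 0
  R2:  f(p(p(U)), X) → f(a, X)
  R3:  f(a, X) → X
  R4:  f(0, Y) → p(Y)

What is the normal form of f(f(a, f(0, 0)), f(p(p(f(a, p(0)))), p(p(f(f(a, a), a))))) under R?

1. f(f(a, f(0, 0)), f(p(p(f(a, p(0)))), p(p(f(f(a, a), a)))))  →  f(f(0, 0), f(p(p(f(a, p(0)))), p(p(f(f(a, a), a)))))   [R3 at 1]
2. f(f(0, 0), f(p(p(f(a, p(0)))), p(p(f(f(a, a), a)))))  →  f(p(0), f(p(p(f(a, p(0)))), p(p(f(f(a, a), a)))))   [R4 at 1]
3. f(p(0), f(p(p(f(a, p(0)))), p(p(f(f(a, a), a)))))  →  0   [R1 at ε]

0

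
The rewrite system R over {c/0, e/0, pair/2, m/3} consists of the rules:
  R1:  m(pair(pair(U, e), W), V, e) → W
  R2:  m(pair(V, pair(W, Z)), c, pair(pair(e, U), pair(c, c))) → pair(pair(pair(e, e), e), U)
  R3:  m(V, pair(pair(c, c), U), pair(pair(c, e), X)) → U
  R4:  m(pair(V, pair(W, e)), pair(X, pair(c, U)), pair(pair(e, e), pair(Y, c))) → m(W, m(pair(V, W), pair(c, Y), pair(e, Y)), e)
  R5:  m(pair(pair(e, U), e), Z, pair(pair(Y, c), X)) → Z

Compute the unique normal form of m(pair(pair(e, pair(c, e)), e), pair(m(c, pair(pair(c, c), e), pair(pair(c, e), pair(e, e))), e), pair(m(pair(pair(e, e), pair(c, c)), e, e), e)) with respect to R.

1. m(pair(pair(e, pair(c, e)), e), pair(m(c, pair(pair(c, c), e), pair(pair(c, e), pair(e, e))), e), pair(m(pair(pair(e, e), pair(c, c)), e, e), e))  →  m(pair(pair(e, pair(c, e)), e), pair(e, e), pair(m(pair(pair(e, e), pair(c, c)), e, e), e))   [R3 at 2.1]
2. m(pair(pair(e, pair(c, e)), e), pair(e, e), pair(m(pair(pair(e, e), pair(c, c)), e, e), e))  →  m(pair(pair(e, pair(c, e)), e), pair(e, e), pair(pair(c, c), e))   [R1 at 3.1]
3. m(pair(pair(e, pair(c, e)), e), pair(e, e), pair(pair(c, c), e))  →  pair(e, e)   [R5 at ε]

pair(e, e)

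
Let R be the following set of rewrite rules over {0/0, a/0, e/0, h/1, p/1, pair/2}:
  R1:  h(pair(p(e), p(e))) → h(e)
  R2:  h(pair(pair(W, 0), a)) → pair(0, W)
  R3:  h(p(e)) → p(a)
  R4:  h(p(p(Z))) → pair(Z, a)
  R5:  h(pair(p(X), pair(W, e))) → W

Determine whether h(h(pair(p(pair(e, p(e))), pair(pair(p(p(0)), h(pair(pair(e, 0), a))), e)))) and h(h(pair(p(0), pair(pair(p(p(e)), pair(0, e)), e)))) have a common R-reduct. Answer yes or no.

Reduce t₁ = h(h(pair(p(pair(e, p(e))), pair(pair(p(p(0)), h(pair(pair(e, 0), a))), e)))):
1. h(h(pair(p(pair(e, p(e))), pair(pair(p(p(0)), h(pair(pair(e, 0), a))), e))))  →  h(pair(p(p(0)), h(pair(pair(e, 0), a))))   [R5 at 1]
2. h(pair(p(p(0)), h(pair(pair(e, 0), a))))  →  h(pair(p(p(0)), pair(0, e)))   [R2 at 1.2]
3. h(pair(p(p(0)), pair(0, e)))  →  0   [R5 at ε]

Reduce t₂ = h(h(pair(p(0), pair(pair(p(p(e)), pair(0, e)), e)))):
1. h(h(pair(p(0), pair(pair(p(p(e)), pair(0, e)), e))))  →  h(pair(p(p(e)), pair(0, e)))   [R5 at 1]
2. h(pair(p(p(e)), pair(0, e)))  →  0   [R5 at ε]

yes — NF(t₁) = 0, NF(t₂) = 0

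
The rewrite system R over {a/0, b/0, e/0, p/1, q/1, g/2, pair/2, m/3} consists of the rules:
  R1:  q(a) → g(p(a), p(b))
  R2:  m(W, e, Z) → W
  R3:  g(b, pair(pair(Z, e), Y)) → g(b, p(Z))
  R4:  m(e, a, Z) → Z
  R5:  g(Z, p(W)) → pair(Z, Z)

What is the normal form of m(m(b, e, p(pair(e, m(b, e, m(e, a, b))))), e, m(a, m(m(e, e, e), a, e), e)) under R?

b

1. m(m(b, e, p(pair(e, m(b, e, m(e, a, b))))), e, m(a, m(m(e, e, e), a, e), e))  →  m(b, e, p(pair(e, m(b, e, m(e, a, b)))))   [R2 at ε]
2. m(b, e, p(pair(e, m(b, e, m(e, a, b)))))  →  b   [R2 at ε]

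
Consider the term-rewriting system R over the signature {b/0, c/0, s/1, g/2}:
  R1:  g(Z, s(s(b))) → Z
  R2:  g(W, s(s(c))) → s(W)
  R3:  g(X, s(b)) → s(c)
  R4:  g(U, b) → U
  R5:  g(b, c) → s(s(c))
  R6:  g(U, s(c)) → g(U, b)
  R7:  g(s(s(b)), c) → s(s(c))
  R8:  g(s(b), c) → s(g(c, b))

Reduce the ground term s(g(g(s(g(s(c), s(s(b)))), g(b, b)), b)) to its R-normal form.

s(s(s(c)))

1. s(g(g(s(g(s(c), s(s(b)))), g(b, b)), b))  →  s(g(s(g(s(c), s(s(b)))), g(b, b)))   [R4 at 1]
2. s(g(s(g(s(c), s(s(b)))), g(b, b)))  →  s(g(s(s(c)), g(b, b)))   [R1 at 1.1.1]
3. s(g(s(s(c)), g(b, b)))  →  s(g(s(s(c)), b))   [R4 at 1.2]
4. s(g(s(s(c)), b))  →  s(s(s(c)))   [R4 at 1]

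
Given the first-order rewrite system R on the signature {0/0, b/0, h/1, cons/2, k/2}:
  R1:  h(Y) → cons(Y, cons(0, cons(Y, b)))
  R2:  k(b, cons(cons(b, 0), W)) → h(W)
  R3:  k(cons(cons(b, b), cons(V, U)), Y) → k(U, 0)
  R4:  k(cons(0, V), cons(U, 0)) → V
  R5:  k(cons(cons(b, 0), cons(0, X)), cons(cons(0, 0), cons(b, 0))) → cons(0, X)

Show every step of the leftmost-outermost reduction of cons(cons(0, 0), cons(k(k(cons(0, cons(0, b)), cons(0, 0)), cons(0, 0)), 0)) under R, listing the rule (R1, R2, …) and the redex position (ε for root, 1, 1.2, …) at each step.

1. cons(cons(0, 0), cons(k(k(cons(0, cons(0, b)), cons(0, 0)), cons(0, 0)), 0))  →  cons(cons(0, 0), cons(k(cons(0, b), cons(0, 0)), 0))   [R4 at 2.1.1]
2. cons(cons(0, 0), cons(k(cons(0, b), cons(0, 0)), 0))  →  cons(cons(0, 0), cons(b, 0))   [R4 at 2.1]

cons(cons(0, 0), cons(b, 0))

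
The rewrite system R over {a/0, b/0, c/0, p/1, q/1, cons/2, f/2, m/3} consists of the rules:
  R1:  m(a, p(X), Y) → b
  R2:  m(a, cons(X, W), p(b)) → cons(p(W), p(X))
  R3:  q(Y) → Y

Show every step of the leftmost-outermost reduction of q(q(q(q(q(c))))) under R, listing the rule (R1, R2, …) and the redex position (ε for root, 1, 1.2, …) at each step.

1. q(q(q(q(q(c)))))  →  q(q(q(q(c))))   [R3 at ε]
2. q(q(q(q(c))))  →  q(q(q(c)))   [R3 at ε]
3. q(q(q(c)))  →  q(q(c))   [R3 at ε]
4. q(q(c))  →  q(c)   [R3 at ε]
5. q(c)  →  c   [R3 at ε]

c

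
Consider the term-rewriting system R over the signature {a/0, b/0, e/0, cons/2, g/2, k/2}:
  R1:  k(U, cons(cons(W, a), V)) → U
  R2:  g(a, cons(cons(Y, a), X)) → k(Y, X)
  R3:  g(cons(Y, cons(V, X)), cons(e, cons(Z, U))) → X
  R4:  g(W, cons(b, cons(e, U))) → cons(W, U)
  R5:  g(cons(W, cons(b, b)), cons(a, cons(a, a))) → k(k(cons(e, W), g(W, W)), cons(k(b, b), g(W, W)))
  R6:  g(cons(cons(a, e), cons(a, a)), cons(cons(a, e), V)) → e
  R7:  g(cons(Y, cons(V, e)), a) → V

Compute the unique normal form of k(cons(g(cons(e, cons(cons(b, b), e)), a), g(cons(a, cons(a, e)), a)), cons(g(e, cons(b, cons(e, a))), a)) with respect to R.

1. k(cons(g(cons(e, cons(cons(b, b), e)), a), g(cons(a, cons(a, e)), a)), cons(g(e, cons(b, cons(e, a))), a))  →  k(cons(cons(b, b), g(cons(a, cons(a, e)), a)), cons(g(e, cons(b, cons(e, a))), a))   [R7 at 1.1]
2. k(cons(cons(b, b), g(cons(a, cons(a, e)), a)), cons(g(e, cons(b, cons(e, a))), a))  →  k(cons(cons(b, b), a), cons(g(e, cons(b, cons(e, a))), a))   [R7 at 1.2]
3. k(cons(cons(b, b), a), cons(g(e, cons(b, cons(e, a))), a))  →  k(cons(cons(b, b), a), cons(cons(e, a), a))   [R4 at 2.1]
4. k(cons(cons(b, b), a), cons(cons(e, a), a))  →  cons(cons(b, b), a)   [R1 at ε]

cons(cons(b, b), a)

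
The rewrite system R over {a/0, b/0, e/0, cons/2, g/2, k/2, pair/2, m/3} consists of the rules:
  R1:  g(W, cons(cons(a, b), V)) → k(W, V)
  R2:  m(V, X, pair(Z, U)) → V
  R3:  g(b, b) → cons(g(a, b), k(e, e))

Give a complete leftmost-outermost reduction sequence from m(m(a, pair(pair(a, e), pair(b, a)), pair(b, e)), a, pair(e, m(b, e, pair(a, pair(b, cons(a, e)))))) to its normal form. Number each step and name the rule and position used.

a

1. m(m(a, pair(pair(a, e), pair(b, a)), pair(b, e)), a, pair(e, m(b, e, pair(a, pair(b, cons(a, e))))))  →  m(a, pair(pair(a, e), pair(b, a)), pair(b, e))   [R2 at ε]
2. m(a, pair(pair(a, e), pair(b, a)), pair(b, e))  →  a   [R2 at ε]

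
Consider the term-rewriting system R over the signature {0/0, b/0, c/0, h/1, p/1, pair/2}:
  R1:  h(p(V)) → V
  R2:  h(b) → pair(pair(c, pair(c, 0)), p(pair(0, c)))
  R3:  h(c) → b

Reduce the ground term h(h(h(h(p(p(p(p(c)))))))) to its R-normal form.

1. h(h(h(h(p(p(p(p(c))))))))  →  h(h(h(p(p(p(c))))))   [R1 at 1.1.1]
2. h(h(h(p(p(p(c))))))  →  h(h(p(p(c))))   [R1 at 1.1]
3. h(h(p(p(c))))  →  h(p(c))   [R1 at 1]
4. h(p(c))  →  c   [R1 at ε]

c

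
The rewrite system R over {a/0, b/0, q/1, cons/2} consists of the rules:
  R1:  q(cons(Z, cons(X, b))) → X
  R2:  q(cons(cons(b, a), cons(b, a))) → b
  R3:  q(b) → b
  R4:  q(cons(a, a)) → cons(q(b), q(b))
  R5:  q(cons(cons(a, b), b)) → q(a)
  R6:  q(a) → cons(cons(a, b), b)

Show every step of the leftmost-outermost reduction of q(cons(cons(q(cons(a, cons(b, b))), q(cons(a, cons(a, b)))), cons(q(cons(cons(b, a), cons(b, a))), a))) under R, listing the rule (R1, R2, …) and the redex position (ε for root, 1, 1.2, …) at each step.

1. q(cons(cons(q(cons(a, cons(b, b))), q(cons(a, cons(a, b)))), cons(q(cons(cons(b, a), cons(b, a))), a)))  →  q(cons(cons(b, q(cons(a, cons(a, b)))), cons(q(cons(cons(b, a), cons(b, a))), a)))   [R1 at 1.1.1]
2. q(cons(cons(b, q(cons(a, cons(a, b)))), cons(q(cons(cons(b, a), cons(b, a))), a)))  →  q(cons(cons(b, a), cons(q(cons(cons(b, a), cons(b, a))), a)))   [R1 at 1.1.2]
3. q(cons(cons(b, a), cons(q(cons(cons(b, a), cons(b, a))), a)))  →  q(cons(cons(b, a), cons(b, a)))   [R2 at 1.2.1]
4. q(cons(cons(b, a), cons(b, a)))  →  b   [R2 at ε]

b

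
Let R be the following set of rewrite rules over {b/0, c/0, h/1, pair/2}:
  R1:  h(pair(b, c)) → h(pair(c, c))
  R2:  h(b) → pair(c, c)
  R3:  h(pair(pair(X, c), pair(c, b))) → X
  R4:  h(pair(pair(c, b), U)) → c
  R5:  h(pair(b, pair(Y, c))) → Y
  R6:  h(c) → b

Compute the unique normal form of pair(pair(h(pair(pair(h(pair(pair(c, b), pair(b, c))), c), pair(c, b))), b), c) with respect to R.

pair(pair(c, b), c)

1. pair(pair(h(pair(pair(h(pair(pair(c, b), pair(b, c))), c), pair(c, b))), b), c)  →  pair(pair(h(pair(pair(c, b), pair(b, c))), b), c)   [R3 at 1.1]
2. pair(pair(h(pair(pair(c, b), pair(b, c))), b), c)  →  pair(pair(c, b), c)   [R4 at 1.1]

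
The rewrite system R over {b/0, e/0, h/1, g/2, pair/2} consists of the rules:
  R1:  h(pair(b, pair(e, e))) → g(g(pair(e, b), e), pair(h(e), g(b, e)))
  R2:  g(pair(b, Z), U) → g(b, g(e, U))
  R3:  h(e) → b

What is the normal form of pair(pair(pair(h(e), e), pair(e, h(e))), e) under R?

1. pair(pair(pair(h(e), e), pair(e, h(e))), e)  →  pair(pair(pair(b, e), pair(e, h(e))), e)   [R3 at 1.1.1]
2. pair(pair(pair(b, e), pair(e, h(e))), e)  →  pair(pair(pair(b, e), pair(e, b)), e)   [R3 at 1.2.2]

pair(pair(pair(b, e), pair(e, b)), e)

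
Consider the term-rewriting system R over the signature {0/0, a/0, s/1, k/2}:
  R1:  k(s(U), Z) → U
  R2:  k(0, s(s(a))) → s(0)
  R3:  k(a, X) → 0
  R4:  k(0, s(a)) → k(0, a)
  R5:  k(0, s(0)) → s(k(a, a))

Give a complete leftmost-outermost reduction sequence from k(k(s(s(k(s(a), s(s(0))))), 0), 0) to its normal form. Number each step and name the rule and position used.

1. k(k(s(s(k(s(a), s(s(0))))), 0), 0)  →  k(s(k(s(a), s(s(0)))), 0)   [R1 at 1]
2. k(s(k(s(a), s(s(0)))), 0)  →  k(s(a), s(s(0)))   [R1 at ε]
3. k(s(a), s(s(0)))  →  a   [R1 at ε]

a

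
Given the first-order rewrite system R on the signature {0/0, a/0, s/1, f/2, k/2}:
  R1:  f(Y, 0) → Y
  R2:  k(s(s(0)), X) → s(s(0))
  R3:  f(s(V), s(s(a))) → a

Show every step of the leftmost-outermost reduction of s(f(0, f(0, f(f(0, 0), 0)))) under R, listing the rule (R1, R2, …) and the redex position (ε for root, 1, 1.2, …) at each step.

1. s(f(0, f(0, f(f(0, 0), 0))))  →  s(f(0, f(0, f(0, 0))))   [R1 at 1.2.2]
2. s(f(0, f(0, f(0, 0))))  →  s(f(0, f(0, 0)))   [R1 at 1.2.2]
3. s(f(0, f(0, 0)))  →  s(f(0, 0))   [R1 at 1.2]
4. s(f(0, 0))  →  s(0)   [R1 at 1]

s(0)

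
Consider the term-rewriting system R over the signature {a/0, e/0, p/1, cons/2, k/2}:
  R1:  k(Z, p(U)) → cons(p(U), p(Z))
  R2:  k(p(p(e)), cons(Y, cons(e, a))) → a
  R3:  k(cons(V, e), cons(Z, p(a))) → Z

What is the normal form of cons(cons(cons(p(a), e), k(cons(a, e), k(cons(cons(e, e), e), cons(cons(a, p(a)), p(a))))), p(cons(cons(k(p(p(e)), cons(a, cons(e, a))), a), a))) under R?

cons(cons(cons(p(a), e), a), p(cons(cons(a, a), a)))

1. cons(cons(cons(p(a), e), k(cons(a, e), k(cons(cons(e, e), e), cons(cons(a, p(a)), p(a))))), p(cons(cons(k(p(p(e)), cons(a, cons(e, a))), a), a)))  →  cons(cons(cons(p(a), e), k(cons(a, e), cons(a, p(a)))), p(cons(cons(k(p(p(e)), cons(a, cons(e, a))), a), a)))   [R3 at 1.2.2]
2. cons(cons(cons(p(a), e), k(cons(a, e), cons(a, p(a)))), p(cons(cons(k(p(p(e)), cons(a, cons(e, a))), a), a)))  →  cons(cons(cons(p(a), e), a), p(cons(cons(k(p(p(e)), cons(a, cons(e, a))), a), a)))   [R3 at 1.2]
3. cons(cons(cons(p(a), e), a), p(cons(cons(k(p(p(e)), cons(a, cons(e, a))), a), a)))  →  cons(cons(cons(p(a), e), a), p(cons(cons(a, a), a)))   [R2 at 2.1.1.1]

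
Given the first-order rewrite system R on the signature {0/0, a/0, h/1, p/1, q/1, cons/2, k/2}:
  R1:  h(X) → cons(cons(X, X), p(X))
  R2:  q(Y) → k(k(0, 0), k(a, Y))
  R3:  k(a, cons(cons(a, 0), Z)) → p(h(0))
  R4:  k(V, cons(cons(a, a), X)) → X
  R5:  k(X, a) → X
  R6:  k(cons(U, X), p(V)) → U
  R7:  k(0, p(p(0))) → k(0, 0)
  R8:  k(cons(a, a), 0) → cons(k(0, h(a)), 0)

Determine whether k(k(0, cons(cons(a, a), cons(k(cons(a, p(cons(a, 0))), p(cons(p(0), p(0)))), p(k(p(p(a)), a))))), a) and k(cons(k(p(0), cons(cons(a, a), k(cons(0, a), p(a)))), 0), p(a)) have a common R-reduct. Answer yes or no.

Reduce t₁ = k(k(0, cons(cons(a, a), cons(k(cons(a, p(cons(a, 0))), p(cons(p(0), p(0)))), p(k(p(p(a)), a))))), a):
1. k(k(0, cons(cons(a, a), cons(k(cons(a, p(cons(a, 0))), p(cons(p(0), p(0)))), p(k(p(p(a)), a))))), a)  →  k(0, cons(cons(a, a), cons(k(cons(a, p(cons(a, 0))), p(cons(p(0), p(0)))), p(k(p(p(a)), a)))))   [R5 at ε]
2. k(0, cons(cons(a, a), cons(k(cons(a, p(cons(a, 0))), p(cons(p(0), p(0)))), p(k(p(p(a)), a)))))  →  cons(k(cons(a, p(cons(a, 0))), p(cons(p(0), p(0)))), p(k(p(p(a)), a)))   [R4 at ε]
3. cons(k(cons(a, p(cons(a, 0))), p(cons(p(0), p(0)))), p(k(p(p(a)), a)))  →  cons(a, p(k(p(p(a)), a)))   [R6 at 1]
4. cons(a, p(k(p(p(a)), a)))  →  cons(a, p(p(p(a))))   [R5 at 2.1]

Reduce t₂ = k(cons(k(p(0), cons(cons(a, a), k(cons(0, a), p(a)))), 0), p(a)):
1. k(cons(k(p(0), cons(cons(a, a), k(cons(0, a), p(a)))), 0), p(a))  →  k(p(0), cons(cons(a, a), k(cons(0, a), p(a))))   [R6 at ε]
2. k(p(0), cons(cons(a, a), k(cons(0, a), p(a))))  →  k(cons(0, a), p(a))   [R4 at ε]
3. k(cons(0, a), p(a))  →  0   [R6 at ε]

no — NF(t₁) = cons(a, p(p(p(a)))), NF(t₂) = 0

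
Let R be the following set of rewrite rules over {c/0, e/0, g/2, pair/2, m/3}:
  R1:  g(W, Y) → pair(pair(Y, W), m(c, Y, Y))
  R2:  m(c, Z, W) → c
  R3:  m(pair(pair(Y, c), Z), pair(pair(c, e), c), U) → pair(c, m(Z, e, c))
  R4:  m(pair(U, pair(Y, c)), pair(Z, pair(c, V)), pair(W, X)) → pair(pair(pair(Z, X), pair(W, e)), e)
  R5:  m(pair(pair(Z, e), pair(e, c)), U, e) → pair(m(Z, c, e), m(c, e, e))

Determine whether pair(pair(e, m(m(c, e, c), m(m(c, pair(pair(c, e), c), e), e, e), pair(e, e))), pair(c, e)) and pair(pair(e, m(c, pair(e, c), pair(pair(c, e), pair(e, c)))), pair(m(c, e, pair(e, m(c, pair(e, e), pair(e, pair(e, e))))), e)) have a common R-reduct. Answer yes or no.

yes — NF(t₁) = pair(pair(e, c), pair(c, e)), NF(t₂) = pair(pair(e, c), pair(c, e))

Reduce t₁ = pair(pair(e, m(m(c, e, c), m(m(c, pair(pair(c, e), c), e), e, e), pair(e, e))), pair(c, e)):
1. pair(pair(e, m(m(c, e, c), m(m(c, pair(pair(c, e), c), e), e, e), pair(e, e))), pair(c, e))  →  pair(pair(e, m(c, m(m(c, pair(pair(c, e), c), e), e, e), pair(e, e))), pair(c, e))   [R2 at 1.2.1]
2. pair(pair(e, m(c, m(m(c, pair(pair(c, e), c), e), e, e), pair(e, e))), pair(c, e))  →  pair(pair(e, c), pair(c, e))   [R2 at 1.2]

Reduce t₂ = pair(pair(e, m(c, pair(e, c), pair(pair(c, e), pair(e, c)))), pair(m(c, e, pair(e, m(c, pair(e, e), pair(e, pair(e, e))))), e)):
1. pair(pair(e, m(c, pair(e, c), pair(pair(c, e), pair(e, c)))), pair(m(c, e, pair(e, m(c, pair(e, e), pair(e, pair(e, e))))), e))  →  pair(pair(e, c), pair(m(c, e, pair(e, m(c, pair(e, e), pair(e, pair(e, e))))), e))   [R2 at 1.2]
2. pair(pair(e, c), pair(m(c, e, pair(e, m(c, pair(e, e), pair(e, pair(e, e))))), e))  →  pair(pair(e, c), pair(c, e))   [R2 at 2.1]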